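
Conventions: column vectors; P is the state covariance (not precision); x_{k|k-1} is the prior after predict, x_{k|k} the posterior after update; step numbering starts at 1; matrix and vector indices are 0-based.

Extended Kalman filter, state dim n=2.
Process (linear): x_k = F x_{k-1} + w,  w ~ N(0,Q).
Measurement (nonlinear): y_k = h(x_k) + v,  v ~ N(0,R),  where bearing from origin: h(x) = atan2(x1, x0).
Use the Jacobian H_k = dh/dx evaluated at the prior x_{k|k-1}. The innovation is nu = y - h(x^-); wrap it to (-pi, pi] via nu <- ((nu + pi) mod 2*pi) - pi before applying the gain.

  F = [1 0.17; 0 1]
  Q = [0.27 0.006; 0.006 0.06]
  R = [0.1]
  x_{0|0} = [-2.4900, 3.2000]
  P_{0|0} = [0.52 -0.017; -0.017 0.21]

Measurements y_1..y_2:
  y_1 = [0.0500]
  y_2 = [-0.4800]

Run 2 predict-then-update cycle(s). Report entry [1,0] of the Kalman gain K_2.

step 1: x^-=[-1.9460, 3.2000]  P^-=[0.7903 0.0247; 0.0247 0.2700]  H_jac=[-0.2281 -0.1387]  S=[0.1479]  K=[-1.2423; -0.2914]  nu=[-2.0672]  x^+=[0.6220, 3.8023]  P^+=[0.5621 -0.0288; -0.0288 0.2574]
step 2: x^-=[1.2683, 3.8023]  P^-=[0.8297 0.0209; 0.0209 0.3174]  H_jac=[-0.2367 0.0789]  S=[0.1477]  K=[-1.3186; 0.1362]  nu=[-1.7288]  x^+=[3.5479, 3.5669]  P^+=[0.5730 0.0474; 0.0474 0.3147]

K[1,0] = 0.1362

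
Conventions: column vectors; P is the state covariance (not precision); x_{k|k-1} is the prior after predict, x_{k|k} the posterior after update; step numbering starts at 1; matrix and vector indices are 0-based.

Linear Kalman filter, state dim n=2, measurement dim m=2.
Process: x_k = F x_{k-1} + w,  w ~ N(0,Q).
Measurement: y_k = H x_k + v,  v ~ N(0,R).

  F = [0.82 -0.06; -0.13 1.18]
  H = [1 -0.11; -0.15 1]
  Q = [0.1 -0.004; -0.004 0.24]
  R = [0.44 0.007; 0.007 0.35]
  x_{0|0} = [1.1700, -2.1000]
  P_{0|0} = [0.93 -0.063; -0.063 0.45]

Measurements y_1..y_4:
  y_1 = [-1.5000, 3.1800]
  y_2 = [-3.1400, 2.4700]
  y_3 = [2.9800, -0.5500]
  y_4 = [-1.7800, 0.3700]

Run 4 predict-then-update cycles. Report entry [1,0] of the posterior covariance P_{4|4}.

step 1: x^-=[1.0854, -2.6301]  P^-=[0.7332 -0.1964; -0.1964 0.9016]  S=[1.2273 -0.4018; -0.4018 1.3271]  K=[0.5987 -0.0496; -0.0124 0.6979]  nu=[-2.8747, 5.9729]  x^+=[-0.9321, 1.5738]  P^+=[0.2660 0.0267; 0.0267 0.2482]
step 2: x^-=[-0.8587, 1.9783]  P^-=[0.2771 -0.0239; -0.0239 0.5819]  S=[0.7294 -0.1228; -0.1228 0.9452]  K=[0.3802 -0.0198; -0.0165 0.6172]  nu=[-2.0637, 0.3629]  x^+=[-1.6505, 2.2364]  P^+=[0.1695 0.0212; 0.0212 0.2191]
step 3: x^-=[-1.4876, 2.8535]  P^-=[0.2127 -0.0169; -0.0169 0.5414]  S=[0.6629 -0.1017; -0.1017 0.9013]  K=[0.3208 -0.0180; -0.0232 0.6009]  nu=[4.7815, -3.6266]  x^+=[0.1118, 0.5631]  P^+=[0.1430 0.0174; 0.0174 0.2128]
step 4: x^-=[0.0579, 0.6499]  P^-=[0.1952 -0.0173; -0.0173 0.5333]  S=[0.6454 -0.0986; -0.0986 0.8929]  K=[0.3025 -0.0188; -0.0265 0.5973]  nu=[-1.7664, -0.2713]  x^+=[-0.4713, 0.5348]  P^+=[0.1347 0.0157; 0.0157 0.2112]

P_post[1,0] = 0.0157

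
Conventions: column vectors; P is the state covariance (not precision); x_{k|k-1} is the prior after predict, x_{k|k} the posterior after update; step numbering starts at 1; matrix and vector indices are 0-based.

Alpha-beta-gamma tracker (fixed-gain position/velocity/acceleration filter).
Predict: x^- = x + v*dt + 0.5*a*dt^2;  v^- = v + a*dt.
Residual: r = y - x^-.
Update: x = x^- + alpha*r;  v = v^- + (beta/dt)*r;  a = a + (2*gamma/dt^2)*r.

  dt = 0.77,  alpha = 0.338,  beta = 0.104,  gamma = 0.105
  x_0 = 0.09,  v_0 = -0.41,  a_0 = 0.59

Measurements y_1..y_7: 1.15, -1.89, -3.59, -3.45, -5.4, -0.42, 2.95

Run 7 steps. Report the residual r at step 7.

resid = 11.3960

step 1: x_pred=-0.0508  r=1.2008  x^+=0.3551  v^+=0.2065  a^+=1.0153
step 2: x_pred=0.8151  r=-2.7051  x^+=-0.0993  v^+=0.6229  a^+=0.0572
step 3: x_pred=0.3974  r=-3.9874  x^+=-0.9504  v^+=0.1284  a^+=-1.3551
step 4: x_pred=-1.2532  r=-2.1968  x^+=-1.9957  v^+=-1.2117  a^+=-2.1332
step 5: x_pred=-3.5611  r=-1.8389  x^+=-4.1827  v^+=-3.1026  a^+=-2.7845
step 6: x_pred=-7.3971  r=6.9771  x^+=-5.0389  v^+=-4.3043  a^+=-0.3132
step 7: x_pred=-8.4460  r=11.3960  x^+=-4.5942  v^+=-3.0063  a^+=3.7231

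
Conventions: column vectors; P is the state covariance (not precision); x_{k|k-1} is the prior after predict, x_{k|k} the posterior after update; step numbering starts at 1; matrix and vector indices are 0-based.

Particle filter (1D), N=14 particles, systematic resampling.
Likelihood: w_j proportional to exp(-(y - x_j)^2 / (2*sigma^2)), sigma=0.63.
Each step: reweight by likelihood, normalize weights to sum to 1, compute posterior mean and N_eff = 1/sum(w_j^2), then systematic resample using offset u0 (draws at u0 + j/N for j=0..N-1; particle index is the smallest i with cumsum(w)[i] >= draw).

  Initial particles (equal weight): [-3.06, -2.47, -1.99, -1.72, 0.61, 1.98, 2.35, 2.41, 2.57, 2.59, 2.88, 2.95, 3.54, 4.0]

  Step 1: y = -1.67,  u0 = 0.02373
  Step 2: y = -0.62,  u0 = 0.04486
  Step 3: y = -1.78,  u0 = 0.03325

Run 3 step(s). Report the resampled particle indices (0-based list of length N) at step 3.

step 1: w=[0.0364, 0.1852, 0.3645, 0.4134, 0.0006, 0.0000, 0.0000, 0.0000, 0.0000, 0.0000, 0.0000, 0.0000, 0.0000, 0.0000]  mean=-2.0046  Neff=2.9468  idx=[0, 1, 1, 2, 2, 2, 2, 2, 3, 3, 3, 3, 3, 3]
step 2: w=[0.0003, 0.0074, 0.0074, 0.0521, 0.0521, 0.0521, 0.0521, 0.0521, 0.1207, 0.1207, 0.1207, 0.1207, 0.1207, 0.1207]  mean=-1.8019  Neff=9.8894  idx=[3, 4, 6, 7, 8, 9, 9, 10, 10, 11, 12, 12, 13, 13]
step 3: w=[0.0689, 0.0689, 0.0689, 0.0689, 0.0725, 0.0725, 0.0725, 0.0725, 0.0725, 0.0725, 0.0725, 0.0725, 0.0725, 0.0725]  mean=-1.7944  Neff=13.9927  idx=[0, 1, 2, 3, 4, 5, 6, 7, 8, 9, 10, 11, 12, 13]

resampled_idx = [0, 1, 2, 3, 4, 5, 6, 7, 8, 9, 10, 11, 12, 13]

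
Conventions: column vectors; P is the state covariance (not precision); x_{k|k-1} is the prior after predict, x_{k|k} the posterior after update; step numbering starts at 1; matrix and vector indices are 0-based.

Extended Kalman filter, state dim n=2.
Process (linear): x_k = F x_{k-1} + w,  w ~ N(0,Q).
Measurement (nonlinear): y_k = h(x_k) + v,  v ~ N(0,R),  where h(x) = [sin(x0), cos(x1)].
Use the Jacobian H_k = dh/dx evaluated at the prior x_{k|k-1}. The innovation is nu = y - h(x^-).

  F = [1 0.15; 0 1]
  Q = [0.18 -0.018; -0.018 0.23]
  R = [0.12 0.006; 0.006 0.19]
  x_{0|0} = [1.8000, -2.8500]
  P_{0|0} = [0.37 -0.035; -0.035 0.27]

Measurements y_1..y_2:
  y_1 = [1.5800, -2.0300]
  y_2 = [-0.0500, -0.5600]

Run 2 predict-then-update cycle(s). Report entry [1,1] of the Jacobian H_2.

H_jac[1,1] = -0.3895

step 1: x^-=[1.3725, -2.8500]  P^-=[0.5456 -0.0125; -0.0125 0.5000]  H_jac=[0.1970 0.0000; 0.0000 0.2875]  S=[0.1412 0.0053; 0.0053 0.2313]  K=[0.7626 -0.0330; -0.0408 0.6223]  nu=[0.5996, -1.0722]  x^+=[1.8651, -3.5417]  P^+=[0.4635 -0.0059; -0.0059 0.4104]
step 2: x^-=[1.3338, -3.5417]  P^-=[0.6510 0.0377; 0.0377 0.6404]  H_jac=[0.2348 0.0000; 0.0000 -0.3895]  S=[0.1559 0.0026; 0.0026 0.2872]  K=[0.9814 -0.0598; 0.0710 -0.8693]  nu=[-1.0221, 0.3610]  x^+=[0.3092, -3.9281]  P^+=[0.5001 0.0141; 0.0141 0.4230]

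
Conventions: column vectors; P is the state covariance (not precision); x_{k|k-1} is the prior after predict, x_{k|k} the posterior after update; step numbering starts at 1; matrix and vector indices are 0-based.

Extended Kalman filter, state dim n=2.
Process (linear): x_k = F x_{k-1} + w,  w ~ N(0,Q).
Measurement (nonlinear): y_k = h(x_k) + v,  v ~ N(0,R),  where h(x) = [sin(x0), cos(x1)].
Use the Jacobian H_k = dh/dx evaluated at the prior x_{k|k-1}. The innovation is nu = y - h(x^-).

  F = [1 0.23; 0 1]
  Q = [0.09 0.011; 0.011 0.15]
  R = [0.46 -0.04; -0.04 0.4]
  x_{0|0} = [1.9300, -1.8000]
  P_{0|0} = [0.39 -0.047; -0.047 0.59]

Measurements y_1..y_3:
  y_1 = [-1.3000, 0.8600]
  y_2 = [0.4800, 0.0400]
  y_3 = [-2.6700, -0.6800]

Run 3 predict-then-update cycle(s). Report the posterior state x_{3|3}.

step 1: x^-=[1.5160, -1.8000]  P^-=[0.4896 0.0997; 0.0997 0.7400]  H_jac=[0.0548 0.0000; 0.0000 0.9738]  S=[0.4615 -0.0347; -0.0347 1.1018]  K=[0.0649 0.0902; 0.0611 0.6560]  nu=[-2.2985, 1.0872]  x^+=[1.4649, -1.2273]  P^+=[0.4791 0.0344; 0.0344 0.2669]
step 2: x^-=[1.1826, -1.2273]  P^-=[0.5990 0.1068; 0.1068 0.4169]  H_jac=[0.3785 0.0000; 0.0000 0.9416]  S=[0.5458 -0.0019; -0.0019 0.7696]  K=[0.4159 0.1317; 0.0759 0.5103]  nu=[-0.4456, -0.2968]  x^+=[0.9582, -1.4126]  P^+=[0.4915 0.0383; 0.0383 0.2135]
step 3: x^-=[0.6333, -1.4126]  P^-=[0.6104 0.0984; 0.0984 0.3635]  H_jac=[0.8061 0.0000; 0.0000 0.9875]  S=[0.8566 0.0383; 0.0383 0.7545]  K=[0.5699 0.0998; 0.0715 0.4722]  nu=[-3.2618, -0.8376]  x^+=[-1.3093, -2.0411]  P^+=[0.3203 0.0173; 0.0173 0.1884]

x_post = [-1.3093, -2.0411]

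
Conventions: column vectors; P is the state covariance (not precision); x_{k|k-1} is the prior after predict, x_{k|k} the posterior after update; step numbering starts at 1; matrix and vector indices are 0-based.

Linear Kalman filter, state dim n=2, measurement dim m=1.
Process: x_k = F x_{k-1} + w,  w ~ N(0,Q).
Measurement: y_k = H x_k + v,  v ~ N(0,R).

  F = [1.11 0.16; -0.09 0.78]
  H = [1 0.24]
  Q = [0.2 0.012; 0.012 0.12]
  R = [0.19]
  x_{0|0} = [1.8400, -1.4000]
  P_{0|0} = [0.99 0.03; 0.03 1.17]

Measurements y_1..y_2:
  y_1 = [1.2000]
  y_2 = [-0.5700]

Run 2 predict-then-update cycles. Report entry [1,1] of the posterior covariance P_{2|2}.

P_post[1,1] = 0.6057

step 1: x^-=[1.8184, -1.2576]  P^-=[1.4604 0.0847; 0.0847 0.8356]  S=[1.7392]  K=[0.8514; 0.1640]  nu=[-0.3166]  x^+=[1.5489, -1.3095]  P^+=[0.1997 -0.1582; -0.1582 0.7889]
step 2: x^-=[1.5097, -1.1608]  P^-=[0.4101 -0.0442; -0.0442 0.6238]  S=[0.6148]  K=[0.6498; 0.1717]  nu=[-1.8011]  x^+=[0.3394, -1.4700]  P^+=[0.1505 -0.1127; -0.1127 0.6057]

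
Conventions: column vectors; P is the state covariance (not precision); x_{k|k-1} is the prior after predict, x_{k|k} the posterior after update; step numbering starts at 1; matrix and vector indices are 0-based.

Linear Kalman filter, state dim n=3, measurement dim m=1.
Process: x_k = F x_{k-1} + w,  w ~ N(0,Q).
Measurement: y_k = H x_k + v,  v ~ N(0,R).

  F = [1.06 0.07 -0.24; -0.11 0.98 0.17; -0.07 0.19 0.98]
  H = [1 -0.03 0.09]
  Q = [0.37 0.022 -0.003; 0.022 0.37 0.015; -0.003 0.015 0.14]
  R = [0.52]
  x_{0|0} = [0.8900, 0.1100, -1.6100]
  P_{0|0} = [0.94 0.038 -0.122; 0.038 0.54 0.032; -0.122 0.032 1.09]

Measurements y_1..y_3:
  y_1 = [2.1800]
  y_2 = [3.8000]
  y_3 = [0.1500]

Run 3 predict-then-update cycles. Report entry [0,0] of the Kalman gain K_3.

step 1: x^-=[1.3375, -0.2638, -1.6192]  P^-=[1.5583 -0.0882 -0.4425; -0.0882 0.9385 0.3473; -0.4425 0.3473 1.2386]  S=[2.0129]  K=[0.7557; -0.0423; -0.1696]  nu=[0.9803]  x^+=[2.0783, -0.3052, -1.7855]  P^+=[0.4088 -0.0239 -0.1845; -0.0239 0.9349 0.3329; -0.1845 0.3329 1.1807]
step 2: x^-=[2.6101, -0.8313, -1.9533]  P^-=[0.9811 -0.1468 -0.4904; -0.1468 1.4299 0.7436; -0.4904 0.7436 1.4596]  S=[1.4307]  K=[0.6580; -0.0858; -0.2665]  nu=[1.3407]  x^+=[3.4923, -0.9463, -2.3106]  P^+=[0.3617 -0.0660 -0.2395; -0.0660 1.4194 0.7109; -0.2395 0.7109 1.3580]
step 3: x^-=[4.1901, -1.7044, -2.6886]  P^-=[0.9498 -0.2545 -0.5798; -0.2545 2.0369 1.2486; -0.5798 1.2486 1.7965]  S=[1.3903]  K=[0.6511; -0.1462; -0.3277]  nu=[-3.8493]  x^+=[1.6839, -1.1417, -1.4274]  P^+=[0.3604 -0.1222 -0.2832; -0.1222 2.0072 1.1820; -0.2832 1.1820 1.6473]

K[0,0] = 0.6511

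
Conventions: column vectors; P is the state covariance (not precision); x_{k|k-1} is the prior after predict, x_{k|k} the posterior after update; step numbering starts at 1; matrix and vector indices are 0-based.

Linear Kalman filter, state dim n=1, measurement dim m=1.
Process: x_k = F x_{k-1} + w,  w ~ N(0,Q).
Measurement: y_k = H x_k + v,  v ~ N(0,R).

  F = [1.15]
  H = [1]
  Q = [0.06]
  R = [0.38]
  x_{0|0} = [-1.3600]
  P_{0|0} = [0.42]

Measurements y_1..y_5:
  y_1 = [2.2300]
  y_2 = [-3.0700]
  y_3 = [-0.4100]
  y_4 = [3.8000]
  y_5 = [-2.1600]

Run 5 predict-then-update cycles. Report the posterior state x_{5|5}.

x_post = [-0.1973]

step 1: x^-=[-1.5640]  P^-=[0.6154]  S=[0.9954]  K=[0.6183]  nu=[3.7940]  x^+=[0.7817]  P^+=[0.2349]
step 2: x^-=[0.8989]  P^-=[0.3707]  S=[0.7507]  K=[0.4938]  nu=[-3.9689]  x^+=[-1.0610]  P^+=[0.1876]
step 3: x^-=[-1.2201]  P^-=[0.3082]  S=[0.6882]  K=[0.4478]  nu=[0.8101]  x^+=[-0.8573]  P^+=[0.1702]
step 4: x^-=[-0.9859]  P^-=[0.2850]  S=[0.6650]  K=[0.4286]  nu=[4.7859]  x^+=[1.0654]  P^+=[0.1629]
step 5: x^-=[1.2252]  P^-=[0.2754]  S=[0.6554]  K=[0.4202]  nu=[-3.3852]  x^+=[-0.1973]  P^+=[0.1597]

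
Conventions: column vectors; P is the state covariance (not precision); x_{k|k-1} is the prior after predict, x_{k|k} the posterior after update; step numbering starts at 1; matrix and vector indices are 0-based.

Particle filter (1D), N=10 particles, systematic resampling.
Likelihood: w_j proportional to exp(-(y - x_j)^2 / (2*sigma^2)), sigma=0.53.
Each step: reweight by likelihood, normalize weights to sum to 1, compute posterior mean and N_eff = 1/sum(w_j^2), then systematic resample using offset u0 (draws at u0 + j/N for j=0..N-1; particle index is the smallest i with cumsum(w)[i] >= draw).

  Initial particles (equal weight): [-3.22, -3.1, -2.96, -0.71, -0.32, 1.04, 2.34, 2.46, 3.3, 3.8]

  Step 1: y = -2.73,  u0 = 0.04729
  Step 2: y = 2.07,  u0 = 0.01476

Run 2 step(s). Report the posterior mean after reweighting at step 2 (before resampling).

post_mean = -2.9693

step 1: w=[0.2779, 0.3340, 0.3878, 0.0003, 0.0000, 0.0000, 0.0000, 0.0000, 0.0000, 0.0000]  mean=-3.0783  Neff=2.9484  idx=[0, 0, 0, 1, 1, 1, 2, 2, 2, 2]
step 2: w=[0.0020, 0.0020, 0.0020, 0.0185, 0.0185, 0.0185, 0.2347, 0.2347, 0.2347, 0.2347]  mean=-2.9693  Neff=4.5188  idx=[3, 6, 6, 7, 7, 7, 8, 8, 9, 9]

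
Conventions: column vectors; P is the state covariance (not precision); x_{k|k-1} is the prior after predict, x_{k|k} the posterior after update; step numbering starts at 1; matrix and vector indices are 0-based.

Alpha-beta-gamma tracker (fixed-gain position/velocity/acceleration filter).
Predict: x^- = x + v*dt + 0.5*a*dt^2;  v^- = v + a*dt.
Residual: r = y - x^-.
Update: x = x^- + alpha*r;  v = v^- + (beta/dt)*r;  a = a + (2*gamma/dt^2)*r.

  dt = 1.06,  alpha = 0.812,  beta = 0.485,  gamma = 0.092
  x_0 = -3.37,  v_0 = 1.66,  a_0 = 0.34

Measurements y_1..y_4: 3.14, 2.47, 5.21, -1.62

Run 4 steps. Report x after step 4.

x_post = 0.2569

step 1: x_pred=-1.4194  r=4.5594  x^+=2.2828  v^+=4.1065  a^+=1.0866
step 2: x_pred=7.2462  r=-4.7762  x^+=3.3679  v^+=3.0730  a^+=0.3045
step 3: x_pred=6.7964  r=-1.5864  x^+=5.5082  v^+=2.6699  a^+=0.0447
step 4: x_pred=8.3635  r=-9.9835  x^+=0.2569  v^+=-1.8506  a^+=-1.5902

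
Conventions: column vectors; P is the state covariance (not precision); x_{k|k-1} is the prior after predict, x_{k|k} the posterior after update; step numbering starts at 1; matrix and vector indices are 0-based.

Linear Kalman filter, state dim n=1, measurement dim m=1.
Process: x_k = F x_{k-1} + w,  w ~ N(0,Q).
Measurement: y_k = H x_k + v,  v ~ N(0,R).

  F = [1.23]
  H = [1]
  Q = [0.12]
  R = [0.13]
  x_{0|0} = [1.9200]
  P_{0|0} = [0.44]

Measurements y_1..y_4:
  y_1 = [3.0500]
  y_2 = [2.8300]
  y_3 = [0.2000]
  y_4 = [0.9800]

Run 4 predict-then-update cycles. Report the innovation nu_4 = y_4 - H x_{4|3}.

innov = [-0.7533]

step 1: x^-=[2.3616]  P^-=[0.7857]  S=[0.9157]  K=[0.8580]  nu=[0.6884]  x^+=[2.9523]  P^+=[0.1115]
step 2: x^-=[3.6313]  P^-=[0.2888]  S=[0.4188]  K=[0.6896]  nu=[-0.8013]  x^+=[3.0788]  P^+=[0.0896]
step 3: x^-=[3.7869]  P^-=[0.2556]  S=[0.3856]  K=[0.6629]  nu=[-3.5869]  x^+=[1.4092]  P^+=[0.0862]
step 4: x^-=[1.7333]  P^-=[0.2504]  S=[0.3804]  K=[0.6582]  nu=[-0.7533]  x^+=[1.2375]  P^+=[0.0856]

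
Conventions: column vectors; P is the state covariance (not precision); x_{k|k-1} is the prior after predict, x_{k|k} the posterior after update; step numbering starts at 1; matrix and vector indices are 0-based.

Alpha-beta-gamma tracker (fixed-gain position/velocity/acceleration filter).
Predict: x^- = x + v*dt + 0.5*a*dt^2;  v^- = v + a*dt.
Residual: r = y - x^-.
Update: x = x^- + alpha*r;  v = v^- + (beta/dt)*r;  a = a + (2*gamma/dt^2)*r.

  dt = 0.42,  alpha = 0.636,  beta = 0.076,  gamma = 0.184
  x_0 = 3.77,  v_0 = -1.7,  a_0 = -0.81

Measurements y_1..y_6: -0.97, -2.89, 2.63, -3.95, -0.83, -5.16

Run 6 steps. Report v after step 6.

v_post = 4.4274

step 1: x_pred=2.9846  r=-3.9546  x^+=0.4695  v^+=-2.7558  a^+=-9.0599
step 2: x_pred=-1.4871  r=-1.4029  x^+=-2.3793  v^+=-6.8148  a^+=-11.9867
step 3: x_pred=-6.2988  r=8.9288  x^+=-0.6201  v^+=-10.2335  a^+=6.6402
step 4: x_pred=-4.3325  r=0.3825  x^+=-4.0892  v^+=-7.3754  a^+=7.4382
step 5: x_pred=-6.5308  r=5.7008  x^+=-2.9051  v^+=-3.2198  a^+=19.3311
step 6: x_pred=-2.5524  r=-2.6076  x^+=-4.2108  v^+=4.4274  a^+=13.8912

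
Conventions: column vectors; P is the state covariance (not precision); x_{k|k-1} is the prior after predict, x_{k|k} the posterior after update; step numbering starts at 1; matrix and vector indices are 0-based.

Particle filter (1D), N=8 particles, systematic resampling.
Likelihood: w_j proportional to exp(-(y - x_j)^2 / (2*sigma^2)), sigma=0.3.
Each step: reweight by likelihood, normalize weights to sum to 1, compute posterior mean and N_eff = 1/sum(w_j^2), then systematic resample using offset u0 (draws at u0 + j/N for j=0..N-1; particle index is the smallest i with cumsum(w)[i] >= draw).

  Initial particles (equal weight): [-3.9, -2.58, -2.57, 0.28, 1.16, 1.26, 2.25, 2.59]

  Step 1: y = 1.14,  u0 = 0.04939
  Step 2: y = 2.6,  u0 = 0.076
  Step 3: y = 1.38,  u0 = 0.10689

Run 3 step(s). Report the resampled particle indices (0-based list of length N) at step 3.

resampled_idx = [1, 1, 2, 3, 4, 5, 6, 7]

step 1: w=[0.0000, 0.0000, 0.0000, 0.0085, 0.5147, 0.4762, 0.0005, 0.0000]  mean=1.2008  Neff=2.0332  idx=[4, 4, 4, 4, 5, 5, 5, 5]
step 2: w=[0.0440, 0.0440, 0.0440, 0.0440, 0.2060, 0.2060, 0.2060, 0.2060]  mean=1.2424  Neff=5.6331  idx=[1, 4, 4, 5, 5, 6, 7, 7]
step 3: w=[0.1058, 0.1277, 0.1277, 0.1277, 0.1277, 0.1277, 0.1277, 0.1277]  mean=1.2494  Neff=7.9730  idx=[1, 1, 2, 3, 4, 5, 6, 7]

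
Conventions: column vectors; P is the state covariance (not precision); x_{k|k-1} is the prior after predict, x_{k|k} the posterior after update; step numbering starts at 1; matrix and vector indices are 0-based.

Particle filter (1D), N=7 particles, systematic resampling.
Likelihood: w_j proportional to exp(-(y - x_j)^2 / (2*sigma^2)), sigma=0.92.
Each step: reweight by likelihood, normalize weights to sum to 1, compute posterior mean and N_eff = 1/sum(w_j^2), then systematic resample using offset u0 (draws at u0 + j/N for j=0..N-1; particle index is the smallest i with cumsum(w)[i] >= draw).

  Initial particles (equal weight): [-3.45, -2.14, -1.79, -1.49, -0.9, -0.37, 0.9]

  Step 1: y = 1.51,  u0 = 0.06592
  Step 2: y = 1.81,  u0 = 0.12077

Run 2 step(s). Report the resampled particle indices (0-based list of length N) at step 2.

resampled_idx = [1, 2, 3, 4, 5, 5, 6]

step 1: w=[0.0000, 0.0004, 0.0017, 0.0051, 0.0335, 0.1283, 0.8310]  mean=0.6589  Neff=1.4120  idx=[5, 6, 6, 6, 6, 6, 6]
step 2: w=[0.0161, 0.1640, 0.1640, 0.1640, 0.1640, 0.1640, 0.1640]  mean=0.8795  Neff=6.1885  idx=[1, 2, 3, 4, 5, 5, 6]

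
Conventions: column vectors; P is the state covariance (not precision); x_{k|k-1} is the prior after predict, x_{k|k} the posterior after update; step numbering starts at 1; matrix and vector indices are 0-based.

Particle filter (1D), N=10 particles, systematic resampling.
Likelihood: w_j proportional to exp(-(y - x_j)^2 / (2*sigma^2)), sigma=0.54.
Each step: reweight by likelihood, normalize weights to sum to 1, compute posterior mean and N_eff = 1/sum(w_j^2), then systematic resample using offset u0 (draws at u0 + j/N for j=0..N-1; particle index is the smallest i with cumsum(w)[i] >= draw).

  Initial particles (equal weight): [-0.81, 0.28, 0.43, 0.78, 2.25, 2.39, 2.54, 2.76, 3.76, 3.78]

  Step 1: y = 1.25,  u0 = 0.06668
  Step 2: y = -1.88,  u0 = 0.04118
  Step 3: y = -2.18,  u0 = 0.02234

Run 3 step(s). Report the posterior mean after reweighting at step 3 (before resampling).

step 1: w=[0.0004, 0.1272, 0.2016, 0.4373, 0.1150, 0.0688, 0.0368, 0.0128, 0.0000, 0.0000]  mean=1.0151  Neff=3.7378  idx=[1, 2, 2, 3, 3, 3, 3, 4, 4, 6]
step 2: w=[0.5891, 0.1866, 0.1866, 0.0095, 0.0095, 0.0095, 0.0095, 0.0000, 0.0000, 0.0000]  mean=0.3549  Neff=2.3983  idx=[0, 0, 0, 0, 0, 0, 1, 1, 2, 2]
step 3: w=[0.1411, 0.1411, 0.1411, 0.1411, 0.1411, 0.1411, 0.0383, 0.0383, 0.0383, 0.0383]  mean=0.3030  Neff=7.9762  idx=[0, 0, 1, 2, 2, 3, 4, 5, 5, 7]

post_mean = 0.3030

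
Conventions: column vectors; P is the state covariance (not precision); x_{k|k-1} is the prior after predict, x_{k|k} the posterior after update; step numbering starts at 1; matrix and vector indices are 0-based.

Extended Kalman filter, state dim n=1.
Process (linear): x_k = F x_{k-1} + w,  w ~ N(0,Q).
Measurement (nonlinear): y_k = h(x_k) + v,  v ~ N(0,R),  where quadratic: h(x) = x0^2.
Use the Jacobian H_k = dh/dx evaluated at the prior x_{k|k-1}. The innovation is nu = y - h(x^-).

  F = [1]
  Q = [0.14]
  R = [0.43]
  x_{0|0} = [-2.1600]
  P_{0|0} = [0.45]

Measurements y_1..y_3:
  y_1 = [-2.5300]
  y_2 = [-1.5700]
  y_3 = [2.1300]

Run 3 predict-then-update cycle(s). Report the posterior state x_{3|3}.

step 1: x^-=[-2.1600]  P^-=[0.5900]  H_jac=[-4.3200]  S=[11.4408]  K=[-0.2228]  nu=[-7.1956]  x^+=[-0.5570]  P^+=[0.0222]
step 2: x^-=[-0.5570]  P^-=[0.1622]  H_jac=[-1.1139]  S=[0.6312]  K=[-0.2862]  nu=[-1.8802]  x^+=[-0.0189]  P^+=[0.1105]
step 3: x^-=[-0.0189]  P^-=[0.2505]  H_jac=[-0.0377]  S=[0.4304]  K=[-0.0220]  nu=[2.1296]  x^+=[-0.0656]  P^+=[0.2503]

x_post = [-0.0656]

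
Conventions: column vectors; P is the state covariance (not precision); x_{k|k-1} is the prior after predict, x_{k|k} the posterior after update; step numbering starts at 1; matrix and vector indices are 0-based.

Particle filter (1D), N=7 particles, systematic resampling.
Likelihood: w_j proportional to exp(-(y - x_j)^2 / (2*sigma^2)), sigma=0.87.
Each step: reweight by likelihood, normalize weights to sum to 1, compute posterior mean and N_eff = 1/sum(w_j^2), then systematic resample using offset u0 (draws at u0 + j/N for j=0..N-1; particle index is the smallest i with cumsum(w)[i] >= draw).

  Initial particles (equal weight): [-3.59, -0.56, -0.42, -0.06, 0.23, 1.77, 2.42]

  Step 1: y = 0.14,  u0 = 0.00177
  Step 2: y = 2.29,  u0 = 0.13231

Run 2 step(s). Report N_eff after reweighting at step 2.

step 1: w=[0.0000, 0.1950, 0.2191, 0.2625, 0.2681, 0.0466, 0.0087]  mean=-0.0519  Neff=4.3658  idx=[1, 1, 2, 3, 3, 4, 4]
step 2: w=[0.0245, 0.0245, 0.0410, 0.1367, 0.1367, 0.3182, 0.3182]  mean=0.0853  Neff=4.1186  idx=[3, 4, 5, 5, 6, 6, 6]

N_eff = 4.1186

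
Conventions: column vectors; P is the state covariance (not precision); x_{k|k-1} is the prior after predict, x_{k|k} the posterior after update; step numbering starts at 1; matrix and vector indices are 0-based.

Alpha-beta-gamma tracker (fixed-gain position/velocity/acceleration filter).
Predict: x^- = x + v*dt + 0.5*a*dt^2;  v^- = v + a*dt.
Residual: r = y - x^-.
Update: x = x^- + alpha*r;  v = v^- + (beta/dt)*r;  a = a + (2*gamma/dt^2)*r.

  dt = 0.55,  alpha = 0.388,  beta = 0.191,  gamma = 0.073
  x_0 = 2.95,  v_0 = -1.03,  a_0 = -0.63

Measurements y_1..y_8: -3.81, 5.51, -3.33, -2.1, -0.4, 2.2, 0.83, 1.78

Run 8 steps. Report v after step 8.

v_post = 6.8065

step 1: x_pred=2.2882  r=-6.0982  x^+=-0.0779  v^+=-3.4942  a^+=-3.5733
step 2: x_pred=-2.5402  r=8.0502  x^+=0.5833  v^+=-2.6639  a^+=0.3121
step 3: x_pred=-0.8347  r=-2.4953  x^+=-1.8029  v^+=-3.3588  a^+=-0.8922
step 4: x_pred=-3.7852  r=1.6852  x^+=-3.1313  v^+=-3.2644  a^+=-0.0789
step 5: x_pred=-4.9387  r=4.5387  x^+=-3.1777  v^+=-1.7316  a^+=2.1116
step 6: x_pred=-3.8107  r=6.0107  x^+=-1.4785  v^+=1.5171  a^+=5.0127
step 7: x_pred=0.1141  r=0.7159  x^+=0.3918  v^+=4.5227  a^+=5.3582
step 8: x_pred=3.6898  r=-1.9098  x^+=2.9488  v^+=6.8065  a^+=4.4365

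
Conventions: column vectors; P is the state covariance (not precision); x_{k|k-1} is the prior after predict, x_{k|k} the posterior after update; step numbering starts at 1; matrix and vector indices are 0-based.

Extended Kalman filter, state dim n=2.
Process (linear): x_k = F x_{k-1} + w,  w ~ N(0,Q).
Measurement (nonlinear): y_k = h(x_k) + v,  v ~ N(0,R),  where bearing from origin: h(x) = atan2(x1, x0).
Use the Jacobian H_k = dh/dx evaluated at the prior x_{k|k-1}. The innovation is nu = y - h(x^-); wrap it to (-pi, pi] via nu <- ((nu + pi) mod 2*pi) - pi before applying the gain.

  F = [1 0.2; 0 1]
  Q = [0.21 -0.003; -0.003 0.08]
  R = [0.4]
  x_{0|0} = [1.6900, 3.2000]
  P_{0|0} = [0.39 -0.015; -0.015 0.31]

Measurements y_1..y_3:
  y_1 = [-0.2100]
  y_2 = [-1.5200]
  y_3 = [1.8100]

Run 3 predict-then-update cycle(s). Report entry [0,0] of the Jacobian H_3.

H_jac[0,0] = -0.1034

step 1: x^-=[2.3300, 3.2000]  P^-=[0.6064 0.0440; 0.0440 0.3900]  H_jac=[-0.2042 0.1487]  S=[0.4312]  K=[-0.2720; 0.1136]  nu=[-1.1514]  x^+=[2.6432, 3.0691]  P^+=[0.5745 0.0573; 0.0573 0.3844]
step 2: x^-=[3.2570, 3.0691]  P^-=[0.8228 0.1312; 0.1312 0.4644]  H_jac=[-0.1532 0.1626]  S=[0.4251]  K=[-0.2464; 0.1304]  nu=[-2.2757]  x^+=[3.8178, 2.7724]  P^+=[0.7970 0.1449; 0.1449 0.4572]
step 3: x^-=[4.3723, 2.7724]  P^-=[1.0832 0.2333; 0.2333 0.5372]  H_jac=[-0.1034 0.1631]  S=[0.4180]  K=[-0.1770; 0.1519]  nu=[1.2449]  x^+=[4.1520, 2.9615]  P^+=[1.0701 0.2446; 0.2446 0.5276]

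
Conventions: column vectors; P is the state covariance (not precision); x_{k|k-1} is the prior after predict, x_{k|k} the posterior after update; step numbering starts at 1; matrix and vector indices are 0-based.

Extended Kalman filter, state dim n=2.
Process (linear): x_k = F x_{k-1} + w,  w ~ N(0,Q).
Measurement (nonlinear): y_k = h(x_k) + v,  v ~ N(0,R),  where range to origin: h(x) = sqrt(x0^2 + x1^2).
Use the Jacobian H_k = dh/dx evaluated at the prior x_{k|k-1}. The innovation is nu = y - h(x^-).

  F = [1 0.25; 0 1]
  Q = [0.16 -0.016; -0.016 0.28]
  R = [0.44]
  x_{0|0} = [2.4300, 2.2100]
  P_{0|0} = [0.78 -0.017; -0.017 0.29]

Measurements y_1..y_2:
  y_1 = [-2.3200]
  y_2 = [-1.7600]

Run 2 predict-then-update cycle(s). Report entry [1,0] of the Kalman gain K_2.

step 1: x^-=[2.9825, 2.2100]  P^-=[0.9496 0.0395; 0.0395 0.5700]  H_jac=[0.8035 0.5954]  S=[1.2929]  K=[0.6083; 0.2870]  nu=[-6.0321]  x^+=[-0.6871, 0.4786]  P^+=[0.4712 -0.1863; -0.1863 0.4635]
step 2: x^-=[-0.5674, 0.4786]  P^-=[0.5670 -0.0864; -0.0864 0.7435]  H_jac=[-0.7644 0.6447]  S=[1.1655]  K=[-0.4196; 0.4679]  nu=[-2.5023]  x^+=[0.4827, -0.6923]  P^+=[0.3617 0.1425; 0.1425 0.4883]

K[1,0] = 0.4679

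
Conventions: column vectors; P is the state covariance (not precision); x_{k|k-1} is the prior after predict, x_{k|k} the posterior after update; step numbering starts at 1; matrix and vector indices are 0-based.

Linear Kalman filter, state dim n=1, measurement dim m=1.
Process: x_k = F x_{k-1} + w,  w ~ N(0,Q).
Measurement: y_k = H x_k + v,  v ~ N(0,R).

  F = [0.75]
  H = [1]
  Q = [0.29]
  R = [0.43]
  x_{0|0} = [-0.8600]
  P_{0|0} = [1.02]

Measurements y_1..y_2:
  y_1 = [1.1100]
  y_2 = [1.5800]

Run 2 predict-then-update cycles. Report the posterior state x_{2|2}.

x_post = [1.0020]

step 1: x^-=[-0.6450]  P^-=[0.8638]  S=[1.2937]  K=[0.6676]  nu=[1.7550]  x^+=[0.5267]  P^+=[0.2871]
step 2: x^-=[0.3950]  P^-=[0.4515]  S=[0.8815]  K=[0.5122]  nu=[1.1850]  x^+=[1.0020]  P^+=[0.2202]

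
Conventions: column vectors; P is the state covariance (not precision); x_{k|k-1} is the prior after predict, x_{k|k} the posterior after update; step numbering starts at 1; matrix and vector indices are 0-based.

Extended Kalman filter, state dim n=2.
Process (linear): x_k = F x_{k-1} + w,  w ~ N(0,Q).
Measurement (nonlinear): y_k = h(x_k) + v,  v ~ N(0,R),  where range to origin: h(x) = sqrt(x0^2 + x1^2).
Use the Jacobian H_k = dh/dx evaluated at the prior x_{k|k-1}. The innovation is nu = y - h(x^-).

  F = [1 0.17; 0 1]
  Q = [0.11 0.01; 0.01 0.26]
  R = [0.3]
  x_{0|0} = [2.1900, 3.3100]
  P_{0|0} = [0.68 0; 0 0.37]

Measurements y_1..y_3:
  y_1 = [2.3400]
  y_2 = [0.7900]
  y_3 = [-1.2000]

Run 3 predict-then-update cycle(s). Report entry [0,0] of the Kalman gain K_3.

step 1: x^-=[2.7527, 3.3100]  P^-=[0.8007 0.0729; 0.0729 0.6300]  H_jac=[0.6394 0.7689]  S=[1.0715]  K=[0.5301; 0.4956]  nu=[-1.9651]  x^+=[1.7110, 2.3362]  P^+=[0.4996 -0.2086; -0.2086 0.3668]
step 2: x^-=[2.1081, 2.3362]  P^-=[0.5492 -0.1362; -0.1362 0.6268]  H_jac=[0.6699 0.7424]  S=[0.7565]  K=[0.3527; 0.4945]  nu=[-2.3567]  x^+=[1.2769, 1.1707]  P^+=[0.4551 -0.2682; -0.2682 0.4418]
step 3: x^-=[1.4759, 1.1707]  P^-=[0.4867 -0.1831; -0.1831 0.7018]  H_jac=[0.7835 0.6214]  S=[0.6915]  K=[0.3869; 0.4233]  nu=[-3.0838]  x^+=[0.2828, -0.1347]  P^+=[0.3832 -0.2963; -0.2963 0.5779]

K[0,0] = 0.3869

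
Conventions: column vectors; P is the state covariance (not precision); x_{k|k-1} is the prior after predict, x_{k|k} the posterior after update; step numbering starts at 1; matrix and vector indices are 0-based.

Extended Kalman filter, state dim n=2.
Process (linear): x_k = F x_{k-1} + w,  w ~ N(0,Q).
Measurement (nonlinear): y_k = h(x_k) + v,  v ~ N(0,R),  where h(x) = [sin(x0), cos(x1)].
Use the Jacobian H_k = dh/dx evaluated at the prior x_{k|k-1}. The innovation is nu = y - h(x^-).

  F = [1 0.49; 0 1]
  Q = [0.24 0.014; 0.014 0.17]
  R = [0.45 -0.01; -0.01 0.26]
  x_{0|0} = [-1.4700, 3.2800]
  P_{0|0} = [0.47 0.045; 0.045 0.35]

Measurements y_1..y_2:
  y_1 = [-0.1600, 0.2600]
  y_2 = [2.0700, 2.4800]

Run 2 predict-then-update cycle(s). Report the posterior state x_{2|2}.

x_post = [2.5708, 5.7874]

step 1: x^-=[0.1372, 3.2800]  P^-=[0.8381 0.2305; 0.2305 0.5200]  H_jac=[0.9906 0.0000; 0.0000 0.1380]  S=[1.2725 0.0215; 0.0215 0.2699]  K=[0.6514 0.0659; 0.1752 0.2519]  nu=[-0.2968, 1.2504]  x^+=[0.0263, 3.5429]  P^+=[0.2952 0.0770; 0.0770 0.4619]
step 2: x^-=[1.7624, 3.5429]  P^-=[0.7216 0.3174; 0.3174 0.6319]  H_jac=[-0.1904 0.0000; 0.0000 0.3907]  S=[0.4762 -0.0336; -0.0336 0.3564]  K=[-0.2658 0.3228; -0.0786 0.6852]  nu=[1.0883, 3.4005]  x^+=[2.5708, 5.7874]  P^+=[0.6451 0.2216; 0.2216 0.4580]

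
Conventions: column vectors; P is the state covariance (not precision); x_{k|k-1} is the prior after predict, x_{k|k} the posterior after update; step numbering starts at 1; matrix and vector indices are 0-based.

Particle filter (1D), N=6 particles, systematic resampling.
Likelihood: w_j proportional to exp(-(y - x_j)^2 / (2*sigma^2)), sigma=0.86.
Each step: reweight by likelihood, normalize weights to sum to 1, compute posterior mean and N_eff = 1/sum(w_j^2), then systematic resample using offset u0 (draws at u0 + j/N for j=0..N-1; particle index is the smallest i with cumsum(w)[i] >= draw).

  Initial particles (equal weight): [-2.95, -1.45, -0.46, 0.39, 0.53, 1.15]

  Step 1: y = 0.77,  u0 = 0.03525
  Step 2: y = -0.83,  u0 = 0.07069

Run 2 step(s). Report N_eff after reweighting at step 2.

step 1: w=[0.0000, 0.0113, 0.1134, 0.2860, 0.3033, 0.2860]  mean=0.5326  Neff=3.7234  idx=[2, 3, 3, 4, 4, 5]
step 2: w=[0.3987, 0.1599, 0.1599, 0.1253, 0.1253, 0.0309]  mean=0.1096  Neff=4.1241  idx=[0, 0, 1, 2, 3, 4]

N_eff = 4.1241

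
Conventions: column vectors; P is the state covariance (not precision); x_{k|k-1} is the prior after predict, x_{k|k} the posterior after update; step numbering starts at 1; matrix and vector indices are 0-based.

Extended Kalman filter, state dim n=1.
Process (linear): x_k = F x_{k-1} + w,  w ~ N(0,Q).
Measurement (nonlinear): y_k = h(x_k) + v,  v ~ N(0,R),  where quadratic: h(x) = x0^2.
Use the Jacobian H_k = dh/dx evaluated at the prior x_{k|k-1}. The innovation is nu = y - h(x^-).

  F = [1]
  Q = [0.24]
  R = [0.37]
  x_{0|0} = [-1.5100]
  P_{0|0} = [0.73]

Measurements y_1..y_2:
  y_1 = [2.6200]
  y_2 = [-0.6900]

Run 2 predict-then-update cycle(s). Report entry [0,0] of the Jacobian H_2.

step 1: x^-=[-1.5100]  P^-=[0.9700]  H_jac=[-3.0200]  S=[9.2168]  K=[-0.3178]  nu=[0.3399]  x^+=[-1.6180]  P^+=[0.0389]
step 2: x^-=[-1.6180]  P^-=[0.2789]  H_jac=[-3.2361]  S=[3.2911]  K=[-0.2743]  nu=[-3.3080]  x^+=[-0.7107]  P^+=[0.0314]

H_jac[0,0] = -3.2361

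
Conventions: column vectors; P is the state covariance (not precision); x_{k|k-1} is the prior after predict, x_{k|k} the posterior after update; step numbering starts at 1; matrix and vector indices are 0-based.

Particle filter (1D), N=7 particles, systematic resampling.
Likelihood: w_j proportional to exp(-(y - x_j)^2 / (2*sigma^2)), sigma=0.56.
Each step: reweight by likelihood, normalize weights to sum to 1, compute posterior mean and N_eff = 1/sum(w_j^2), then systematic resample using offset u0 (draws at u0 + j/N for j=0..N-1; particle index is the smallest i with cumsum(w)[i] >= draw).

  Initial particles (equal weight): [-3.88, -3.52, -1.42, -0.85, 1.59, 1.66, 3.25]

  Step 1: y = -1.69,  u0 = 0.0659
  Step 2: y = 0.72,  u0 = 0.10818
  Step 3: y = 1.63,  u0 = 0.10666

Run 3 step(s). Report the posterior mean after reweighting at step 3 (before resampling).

post_mean = -0.8500

step 1: w=[0.0004, 0.0039, 0.7296, 0.2661, 0.0000, 0.0000, 0.0000]  mean=-1.2776  Neff=1.6580  idx=[2, 2, 2, 2, 2, 3, 3]
step 2: w=[0.0158, 0.0158, 0.0158, 0.0158, 0.0158, 0.4605, 0.4605]  mean=-0.8951  Neff=2.3511  idx=[5, 5, 5, 5, 6, 6, 6]
step 3: w=[0.1429, 0.1429, 0.1429, 0.1429, 0.1429, 0.1429, 0.1429]  mean=-0.8500  Neff=7.0000  idx=[0, 1, 2, 3, 4, 5, 6]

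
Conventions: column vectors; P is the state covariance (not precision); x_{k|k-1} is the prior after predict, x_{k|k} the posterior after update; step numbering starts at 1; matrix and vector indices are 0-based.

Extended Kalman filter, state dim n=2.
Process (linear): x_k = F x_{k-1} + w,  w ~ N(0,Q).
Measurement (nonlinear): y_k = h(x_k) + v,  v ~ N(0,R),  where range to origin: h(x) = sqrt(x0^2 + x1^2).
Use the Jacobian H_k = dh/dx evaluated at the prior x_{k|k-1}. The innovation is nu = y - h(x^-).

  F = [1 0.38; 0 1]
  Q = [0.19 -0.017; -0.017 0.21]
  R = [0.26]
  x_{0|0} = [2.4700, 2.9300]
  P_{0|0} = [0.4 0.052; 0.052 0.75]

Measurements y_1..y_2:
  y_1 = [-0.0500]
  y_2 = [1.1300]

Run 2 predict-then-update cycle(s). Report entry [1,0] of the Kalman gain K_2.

K[1,0] = 0.0595

step 1: x^-=[3.5834, 2.9300]  P^-=[0.7378 0.3200; 0.3200 0.9600]  H_jac=[0.7742 0.6330]  S=[1.4005]  K=[0.5525; 0.6108]  nu=[-4.6788]  x^+=[0.9984, 0.0722]  P^+=[0.3103 -0.1526; -0.1526 0.4375]
step 2: x^-=[1.0258, 0.0722]  P^-=[0.4475 -0.0033; -0.0033 0.6475]  H_jac=[0.9975 0.0702]  S=[0.7080]  K=[0.6302; 0.0595]  nu=[0.1016]  x^+=[1.0899, 0.0782]  P^+=[0.1664 -0.0299; -0.0299 0.6450]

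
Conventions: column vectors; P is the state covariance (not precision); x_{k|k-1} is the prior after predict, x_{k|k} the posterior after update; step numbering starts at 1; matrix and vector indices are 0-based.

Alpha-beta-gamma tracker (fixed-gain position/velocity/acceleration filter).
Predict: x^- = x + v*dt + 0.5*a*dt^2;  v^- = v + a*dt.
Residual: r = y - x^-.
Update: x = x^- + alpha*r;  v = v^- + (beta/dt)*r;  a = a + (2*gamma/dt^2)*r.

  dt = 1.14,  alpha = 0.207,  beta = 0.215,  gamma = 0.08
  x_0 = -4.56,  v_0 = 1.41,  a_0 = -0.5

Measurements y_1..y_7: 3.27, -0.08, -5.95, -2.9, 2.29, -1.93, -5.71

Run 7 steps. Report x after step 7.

x_post = -6.8524

step 1: x_pred=-3.2775  r=6.5475  x^+=-1.9222  v^+=2.0748  a^+=0.3061
step 2: x_pred=0.6420  r=-0.7220  x^+=0.4926  v^+=2.2876  a^+=0.2172
step 3: x_pred=3.2416  r=-9.1916  x^+=1.3389  v^+=0.8017  a^+=-0.9144
step 4: x_pred=1.6587  r=-4.5587  x^+=0.7150  v^+=-1.1005  a^+=-1.4757
step 5: x_pred=-1.4984  r=3.7884  x^+=-0.7142  v^+=-2.0683  a^+=-1.0093
step 6: x_pred=-3.7278  r=1.7978  x^+=-3.3557  v^+=-2.8797  a^+=-0.7879
step 7: x_pred=-7.1506  r=1.4406  x^+=-6.8524  v^+=-3.5063  a^+=-0.6106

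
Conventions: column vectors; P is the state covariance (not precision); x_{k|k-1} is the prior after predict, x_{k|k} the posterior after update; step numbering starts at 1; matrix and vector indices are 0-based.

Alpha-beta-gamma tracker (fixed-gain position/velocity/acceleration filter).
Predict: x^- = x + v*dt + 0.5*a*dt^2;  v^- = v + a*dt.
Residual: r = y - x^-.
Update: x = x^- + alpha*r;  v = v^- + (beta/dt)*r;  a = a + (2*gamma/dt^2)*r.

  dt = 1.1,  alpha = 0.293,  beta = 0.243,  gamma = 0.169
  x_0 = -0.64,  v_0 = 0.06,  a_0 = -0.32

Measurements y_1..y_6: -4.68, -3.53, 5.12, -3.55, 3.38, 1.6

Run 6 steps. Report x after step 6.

step 1: x_pred=-0.7676  r=-3.9124  x^+=-1.9139  v^+=-1.1563  a^+=-1.4129
step 2: x_pred=-4.0406  r=0.5106  x^+=-3.8910  v^+=-2.5977  a^+=-1.2702
step 3: x_pred=-7.5169  r=12.6369  x^+=-3.8143  v^+=-1.2033  a^+=2.2597
step 4: x_pred=-3.7708  r=0.2208  x^+=-3.7061  v^+=1.3312  a^+=2.3214
step 5: x_pred=-0.8373  r=4.2173  x^+=0.3983  v^+=4.8164  a^+=3.4995
step 6: x_pred=7.8136  r=-6.2136  x^+=5.9930  v^+=7.2932  a^+=1.7638

x_post = 5.9930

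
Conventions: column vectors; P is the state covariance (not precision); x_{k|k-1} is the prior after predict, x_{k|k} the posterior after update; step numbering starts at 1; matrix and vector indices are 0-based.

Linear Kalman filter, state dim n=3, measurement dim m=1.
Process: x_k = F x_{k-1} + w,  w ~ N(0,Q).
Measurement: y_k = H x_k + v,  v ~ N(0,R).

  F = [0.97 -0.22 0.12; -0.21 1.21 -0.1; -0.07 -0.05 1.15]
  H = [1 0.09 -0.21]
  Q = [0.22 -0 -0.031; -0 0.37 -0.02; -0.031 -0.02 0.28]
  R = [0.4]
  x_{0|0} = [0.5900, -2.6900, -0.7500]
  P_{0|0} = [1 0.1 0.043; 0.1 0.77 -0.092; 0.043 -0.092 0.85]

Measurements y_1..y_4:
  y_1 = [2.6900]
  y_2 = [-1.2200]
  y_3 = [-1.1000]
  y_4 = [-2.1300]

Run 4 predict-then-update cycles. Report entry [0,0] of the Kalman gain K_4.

K[0,0] = 0.8826

step 1: x^-=[1.0741, -3.3038, -0.7693]  P^-=[1.1826 -0.3175 0.0950; -0.3175 1.5232 -0.2956; 0.0950 -0.2956 1.4153]  S=[1.5715]  K=[0.7217; -0.0753; -0.1456]  nu=[1.7517]  x^+=[2.3382, -3.4357, -1.0244]  P^+=[0.3642 -0.2321 0.2601; -0.2321 1.5143 -0.3129; 0.2601 -0.3129 1.3820]
step 2: x^-=[2.9010, -4.5458, -1.1699]  P^-=[0.8320 -0.8611 0.5283; -0.8611 2.8216 -0.7459; 0.5283 -0.7459 2.1057]  S=[0.9990]  K=[0.6442; -0.4510; 0.0190]  nu=[-3.9576]  x^+=[0.3516, -2.7609, -1.2452]  P^+=[0.4174 -0.5709 0.5161; -0.5709 2.6184 -0.7373; 0.5161 -0.7373 2.1054]
step 3: x^-=[0.7990, -3.2901, -1.3186]  P^-=[1.1725 -1.6901 1.0412; -1.6901 4.7332 -1.5227; 1.0412 -1.5227 3.0706]  S=[1.0623]  K=[0.7547; -0.8889; 0.2441]  nu=[-1.8798]  x^+=[-0.6197, -1.6191, -1.7775]  P^+=[0.5674 -0.9774 0.8455; -0.9774 3.8938 -1.2921; 0.8455 -1.2921 3.0073]
step 4: x^-=[-0.4583, -1.6512, -1.9198]  P^-=[1.6678 -2.6998 1.6914; -2.6998 6.9709 -2.5233; 1.6914 -2.5233 4.2753]  S=[1.2119]  K=[0.8826; -1.2729; 0.4674]  nu=[-1.9263]  x^+=[-2.1585, 0.8008, -2.8202]  P^+=[0.7237 -1.3383 1.1914; -1.3383 5.0074 -1.8023; 1.1914 -1.8023 4.0106]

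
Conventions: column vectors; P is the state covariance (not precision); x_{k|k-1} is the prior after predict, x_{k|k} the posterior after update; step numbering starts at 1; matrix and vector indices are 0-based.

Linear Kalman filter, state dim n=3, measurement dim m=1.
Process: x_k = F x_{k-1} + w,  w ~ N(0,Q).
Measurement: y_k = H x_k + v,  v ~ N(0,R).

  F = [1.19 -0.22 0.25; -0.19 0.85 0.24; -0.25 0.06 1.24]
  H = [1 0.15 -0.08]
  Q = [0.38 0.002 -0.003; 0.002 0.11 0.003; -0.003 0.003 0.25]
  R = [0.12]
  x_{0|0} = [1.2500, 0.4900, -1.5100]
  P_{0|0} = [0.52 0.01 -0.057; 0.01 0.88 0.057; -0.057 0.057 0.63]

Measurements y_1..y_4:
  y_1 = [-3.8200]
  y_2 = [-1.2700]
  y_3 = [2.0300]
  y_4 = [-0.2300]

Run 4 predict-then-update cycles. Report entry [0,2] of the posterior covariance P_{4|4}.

P_post[0,2] = 0.1298

step 1: x^-=[1.0022, -0.1834, -2.1555]  P^-=[1.1529 -0.2363 -0.0680; -0.2363 0.8261 0.3356; -0.0680 0.3356 1.2979]  S=[1.2318]  K=[0.9116; -0.1130; -0.0986]  nu=[-4.9671]  x^+=[-3.5260, 0.3779, -1.6656]  P^+=[0.1292 -0.1094 0.0428; -0.1094 0.8104 0.3218; 0.0428 0.3218 1.2859]
step 2: x^-=[-4.6955, 0.5914, -1.1612]  P^-=[0.7299 -0.1552 0.3101; -0.1552 0.9370 0.7889; 0.3101 0.7889 2.2628]  S=[0.7703]  K=[0.8851; -0.1010; 0.3212]  nu=[3.2439]  x^+=[-1.8245, 0.2639, -0.1193]  P^+=[0.1265 -0.0864 0.0911; -0.0864 0.9291 0.8138; 0.0911 0.8138 2.1834]
step 3: x^-=[-2.2590, 0.5423, 0.3240]  P^-=[0.7504 -0.0086 0.5320; -0.0086 1.2632 1.5681; 0.5320 1.5681 3.6856]  S=[0.7971]  K=[0.8864; 0.0695; 0.5926]  nu=[4.2336]  x^+=[1.4938, 0.8366, 2.8330]  P^+=[0.1241 -0.0577 0.1133; -0.0577 1.2594 1.5352; 0.1133 1.5352 3.4057]
step 4: x^-=[2.3018, 1.1072, 3.1897]  P^-=[0.7583 0.1541 0.7562; 0.1541 1.8552 2.7063; 0.7562 2.7063 5.6588]  S=[0.8165]  K=[0.8829; 0.2644; 0.8688]  nu=[-2.4427]  x^+=[0.1452, 0.4614, 1.0673]  P^+=[0.1218 -0.0365 0.1298; -0.0365 1.7982 2.5188; 0.1298 2.5188 5.0424]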